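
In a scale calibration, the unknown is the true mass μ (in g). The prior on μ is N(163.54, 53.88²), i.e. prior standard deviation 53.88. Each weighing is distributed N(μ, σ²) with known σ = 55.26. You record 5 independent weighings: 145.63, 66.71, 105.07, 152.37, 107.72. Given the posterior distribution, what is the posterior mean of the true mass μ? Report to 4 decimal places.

For Normal data with known variance σ², a Normal(μ₀, σ₀²) prior on μ is conjugate. Posterior precision = 1/σ₀² + n/σ²; posterior mean is the precision-weighted average of μ₀ and x̄.
Σxᵢ = 145.63 + 66.71 + 105.07 + 152.37 + 107.72 = 577.5, so n·x̄ = 577.5.
σ₀² = 53.88² = 2903.0544, σ² = 55.26² = 3053.6676; σ² + n·σ₀² = 3053.6676 + 5·2903.0544 = 17568.9396.
Posterior mean = (μ₀/σ₀² + n·x̄/σ²)/(1/σ₀² + n/σ²) = (σ²·μ₀ + σ₀²·n·x̄)/(σ² + n·σ₀²) = (3053.6676·163.54 + 2903.0544·577.5)/17568.9396 = 2175910.715304/17568.9396 = 123.8499.

123.8499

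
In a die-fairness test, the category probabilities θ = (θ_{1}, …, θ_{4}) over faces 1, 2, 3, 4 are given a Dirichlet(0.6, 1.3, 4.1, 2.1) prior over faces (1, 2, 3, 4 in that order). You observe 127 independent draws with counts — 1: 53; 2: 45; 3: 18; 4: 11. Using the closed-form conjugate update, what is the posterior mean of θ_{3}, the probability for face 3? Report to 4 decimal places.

The Dirichlet prior is conjugate to the Multinomial likelihood: each posterior αⱼ = prior αⱼ + observed count nⱼ.
Posterior concentration: (53.6, 46.3, 22.1, 13.1), total = 135.1.
E[θ_{3}|data] = α_{3}/Σα = 22.1/135.1 = 0.1636.

0.1636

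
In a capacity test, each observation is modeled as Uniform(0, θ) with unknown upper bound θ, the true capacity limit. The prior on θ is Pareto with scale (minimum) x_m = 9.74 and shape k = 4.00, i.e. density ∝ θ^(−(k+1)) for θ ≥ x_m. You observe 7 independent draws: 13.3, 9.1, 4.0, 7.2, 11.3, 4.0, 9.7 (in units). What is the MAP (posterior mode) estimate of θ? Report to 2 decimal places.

13.30

A Pareto(scale x_m, shape k) prior on the upper bound θ of Uniform(0, θ) is conjugate: posterior is Pareto(max(x_m, max xᵢ), k + n).
Sample maximum = 13.3; prior scale x_m = 9.74 → posterior scale = max = 13.30.
Posterior shape = 4.00 + 7 = 11.00.
The Pareto density is decreasing on [x_m, ∞), so the mode is x_m = 13.30.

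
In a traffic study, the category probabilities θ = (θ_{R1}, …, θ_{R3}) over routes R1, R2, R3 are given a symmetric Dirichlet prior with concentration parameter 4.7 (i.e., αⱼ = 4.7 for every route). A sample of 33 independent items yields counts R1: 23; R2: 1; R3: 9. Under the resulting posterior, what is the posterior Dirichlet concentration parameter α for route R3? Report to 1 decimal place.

The Dirichlet prior is conjugate to the Multinomial likelihood: each posterior αⱼ = prior αⱼ + observed count nⱼ.
Posterior concentration: (27.7, 5.7, 13.7), total = 47.1.
α_{R3} = 4.7 + 9 = 13.7.

13.7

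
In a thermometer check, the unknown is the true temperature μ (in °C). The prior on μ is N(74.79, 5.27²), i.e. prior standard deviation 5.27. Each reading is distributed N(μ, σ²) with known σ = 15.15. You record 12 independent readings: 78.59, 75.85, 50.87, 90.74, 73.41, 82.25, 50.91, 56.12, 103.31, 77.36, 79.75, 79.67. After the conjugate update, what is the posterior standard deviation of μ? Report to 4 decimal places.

For Normal data with known variance σ², a Normal(μ₀, σ₀²) prior on μ is conjugate. Posterior precision = 1/σ₀² + n/σ²; posterior mean is the precision-weighted average of μ₀ and x̄.
σ₀² = 5.27² = 27.7729, σ² = 15.15² = 229.5225; σ² + n·σ₀² = 229.5225 + 12·27.7729 = 562.7973.
Posterior precision = 1/σ₀² + n/σ² = 1/27.7729 + 12/229.5225 = (σ² + n·σ₀²)/(σ₀²σ²) = 562.7973/(27.7729·229.5225); posterior variance σₙ² = σ₀²σ²/(σ² + n·σ₀²) = 27.7729·229.5225/562.7973 = 11.326468.
Posterior SD = √σₙ² = √(27.7729·229.5225/562.7973) = 3.3655.

3.3655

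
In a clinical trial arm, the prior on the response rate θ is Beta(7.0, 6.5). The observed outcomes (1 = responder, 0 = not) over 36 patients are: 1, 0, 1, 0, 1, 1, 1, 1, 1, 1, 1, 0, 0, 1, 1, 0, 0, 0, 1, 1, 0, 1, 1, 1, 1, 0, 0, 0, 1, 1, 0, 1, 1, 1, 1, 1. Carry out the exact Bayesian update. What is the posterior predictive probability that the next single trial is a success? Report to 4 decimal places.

0.6263

The Beta prior is conjugate to a Binomial/Bernoulli likelihood; the update adds successes to α and failures to β.
Posterior: Beta(α+k, β+n−k) = Beta(7.0+24, 6.5+12) = Beta(31.0, 18.5).
For a single future Bernoulli trial, P(success | data) = α/(α+β) = 0.6263.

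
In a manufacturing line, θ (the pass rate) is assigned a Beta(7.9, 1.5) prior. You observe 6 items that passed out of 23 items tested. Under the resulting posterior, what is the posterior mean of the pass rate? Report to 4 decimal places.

0.4290

The Beta prior is conjugate to a Binomial/Bernoulli likelihood; the update adds successes to α and failures to β.
Posterior: Beta(α+k, β+n−k) = Beta(7.9+6, 1.5+17) = Beta(13.9, 18.5).
Posterior mean = α/(α+β) = 13.9/32.4 = 0.4290.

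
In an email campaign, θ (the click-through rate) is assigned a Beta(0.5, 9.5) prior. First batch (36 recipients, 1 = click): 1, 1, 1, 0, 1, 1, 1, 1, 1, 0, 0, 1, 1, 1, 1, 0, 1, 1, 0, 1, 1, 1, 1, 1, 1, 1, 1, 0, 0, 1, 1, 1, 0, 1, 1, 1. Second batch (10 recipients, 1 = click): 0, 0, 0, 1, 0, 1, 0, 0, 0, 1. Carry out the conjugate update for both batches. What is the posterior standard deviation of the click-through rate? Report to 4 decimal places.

0.0657

The Beta prior is conjugate to a Binomial/Bernoulli likelihood; the update adds successes to α and failures to β.
After batch 1: Beta(0.5+28, 9.5+8) = Beta(28.5, 17.5).
After batch 2: Beta(28.5+3, 17.5+7) = Beta(31.5, 24.5).
Var = αβ/((α+β)²(α+β+1)) = 31.5·24.5/(56.0²·57.0) = 0.00431743; SD = √0.00431743 = 0.0657.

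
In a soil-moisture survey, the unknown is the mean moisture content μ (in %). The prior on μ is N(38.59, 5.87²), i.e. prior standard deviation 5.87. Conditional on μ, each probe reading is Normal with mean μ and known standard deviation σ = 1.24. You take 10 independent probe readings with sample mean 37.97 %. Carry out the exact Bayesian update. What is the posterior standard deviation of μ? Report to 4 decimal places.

0.3913

For Normal data with known variance σ², a Normal(μ₀, σ₀²) prior on μ is conjugate. Posterior precision = 1/σ₀² + n/σ²; posterior mean is the precision-weighted average of μ₀ and x̄.
σ₀² = 5.87² = 34.4569, σ² = 1.24² = 1.5376; σ² + n·σ₀² = 1.5376 + 10·34.4569 = 346.1066.
Posterior precision = 1/σ₀² + n/σ² = 1/34.4569 + 10/1.5376 = (σ² + n·σ₀²)/(σ₀²σ²) = 346.1066/(34.4569·1.5376); posterior variance σₙ² = σ₀²σ²/(σ² + n·σ₀²) = 34.4569·1.5376/346.1066 = 0.153077.
Posterior SD = √σₙ² = √(34.4569·1.5376/346.1066) = 0.3913.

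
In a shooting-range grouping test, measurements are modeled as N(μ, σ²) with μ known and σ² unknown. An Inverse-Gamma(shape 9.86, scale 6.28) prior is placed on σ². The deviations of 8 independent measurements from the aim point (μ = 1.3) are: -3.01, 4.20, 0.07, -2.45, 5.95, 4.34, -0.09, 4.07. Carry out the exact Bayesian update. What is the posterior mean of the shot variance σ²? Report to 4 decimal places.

With known mean μ and an Inverse-Gamma(α, β) prior on σ², the Normal likelihood is conjugate: posterior is Inv-Gamma(α + n/2, β + Σ(xᵢ−μ)²/2).
Σ(xᵢ−μ)² = (-3.01)² + (4.20)² + (0.07)² + (-2.45)² + (5.95)² + (4.34)² + (-0.09)² + (4.07)² = 103.5186.
Posterior: Inv-Gamma(9.86 + 8/2, 6.28 + 103.5186/2) = Inv-Gamma(13.86, 58.03930).
E[σ²|data] = β/(α−1) = 58.03930/12.86 = 4.5132.

4.5132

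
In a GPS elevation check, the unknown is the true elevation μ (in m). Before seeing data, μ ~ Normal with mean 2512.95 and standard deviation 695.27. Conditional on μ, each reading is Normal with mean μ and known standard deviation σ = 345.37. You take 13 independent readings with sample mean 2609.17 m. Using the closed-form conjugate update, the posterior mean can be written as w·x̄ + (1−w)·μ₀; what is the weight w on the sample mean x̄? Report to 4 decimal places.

0.9814

For Normal data with known variance σ², a Normal(μ₀, σ₀²) prior on μ is conjugate. Posterior precision = 1/σ₀² + n/σ²; posterior mean is the precision-weighted average of μ₀ and x̄.
σ₀² = 695.27² = 483400.3729, σ² = 345.37² = 119280.4369. Prior precision 1/σ₀² = 1/483400.3729; data precision n/σ² = 13/119280.4369.
w = (n/σ²)/(1/σ₀² + n/σ²) = n·σ₀²/(σ² + n·σ₀²) = 13·483400.3729/(119280.4369 + 13·483400.3729) = 6284204.8477/6403485.2846 = 0.9814.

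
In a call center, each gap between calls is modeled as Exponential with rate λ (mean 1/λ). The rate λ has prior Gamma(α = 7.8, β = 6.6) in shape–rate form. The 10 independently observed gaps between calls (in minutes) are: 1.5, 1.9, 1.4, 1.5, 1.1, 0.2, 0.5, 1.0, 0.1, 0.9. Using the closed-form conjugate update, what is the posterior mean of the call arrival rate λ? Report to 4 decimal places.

With a Gamma(shape α, rate β) prior on the exponential rate λ, the posterior after n observations with total T = Σxᵢ is Gamma(α+n, β+T).
Sum of observations T = 10.1 minutes; n = 10.
Posterior: Gamma(7.8+10, 6.6+10.1) = Gamma(17.8, 16.7).
Posterior mean of λ = α/β = 17.8/16.7 = 1.0659.

1.0659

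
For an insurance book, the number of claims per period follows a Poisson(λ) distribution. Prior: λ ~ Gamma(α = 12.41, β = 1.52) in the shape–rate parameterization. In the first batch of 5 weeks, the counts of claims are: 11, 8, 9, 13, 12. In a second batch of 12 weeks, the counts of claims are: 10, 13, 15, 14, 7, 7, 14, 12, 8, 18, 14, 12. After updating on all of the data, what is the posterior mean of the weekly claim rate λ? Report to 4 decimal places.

With a Gamma(shape α, rate β) prior, the Poisson likelihood is conjugate: the posterior is Gamma(α + ΣXᵢ, β + n).
Batch 1: sum of counts S = 53 over n = 5 weeks.
After batch 1: Gamma(α+S, β+n) = Gamma(12.41+53, 1.52+5) = Gamma(65.41, 6.52).
Batch 2: sum of counts S = 144 over n = 12 weeks.
After batch 2: Gamma(α+S, β+n) = Gamma(65.41+144, 6.52+12) = Gamma(209.41, 18.52).
Posterior mean = α/β = 209.41/18.52 = 11.3072.

11.3072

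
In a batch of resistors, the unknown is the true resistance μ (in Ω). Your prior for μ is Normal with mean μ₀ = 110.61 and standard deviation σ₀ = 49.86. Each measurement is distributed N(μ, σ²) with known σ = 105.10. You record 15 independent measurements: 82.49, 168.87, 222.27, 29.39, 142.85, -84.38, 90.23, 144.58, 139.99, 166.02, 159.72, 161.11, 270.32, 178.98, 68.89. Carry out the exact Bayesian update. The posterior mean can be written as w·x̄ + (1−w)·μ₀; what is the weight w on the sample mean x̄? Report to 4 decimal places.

For Normal data with known variance σ², a Normal(μ₀, σ₀²) prior on μ is conjugate. Posterior precision = 1/σ₀² + n/σ²; posterior mean is the precision-weighted average of μ₀ and x̄.
σ₀² = 49.86² = 2486.0196, σ² = 105.10² = 11046.01. Prior precision 1/σ₀² = 1/2486.0196; data precision n/σ² = 15/11046.01.
w = (n/σ²)/(1/σ₀² + n/σ²) = n·σ₀²/(σ² + n·σ₀²) = 15·2486.0196/(11046.01 + 15·2486.0196) = 37290.294/48336.304 = 0.7715.

0.7715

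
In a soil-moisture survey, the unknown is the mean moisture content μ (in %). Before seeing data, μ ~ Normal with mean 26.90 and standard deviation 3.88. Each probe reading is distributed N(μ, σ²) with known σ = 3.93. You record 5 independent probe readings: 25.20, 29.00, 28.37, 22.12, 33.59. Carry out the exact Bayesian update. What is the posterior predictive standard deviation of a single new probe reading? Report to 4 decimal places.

For Normal data with known variance σ², a Normal(μ₀, σ₀²) prior on μ is conjugate. Posterior precision = 1/σ₀² + n/σ²; posterior mean is the precision-weighted average of μ₀ and x̄.
σ₀² = 3.88² = 15.0544, σ² = 3.93² = 15.4449; σ² + n·σ₀² = 15.4449 + 5·15.0544 = 90.7169.
Posterior precision = 1/σ₀² + n/σ² = 1/15.0544 + 5/15.4449 = (σ² + n·σ₀²)/(σ₀²σ²) = 90.7169/(15.0544·15.4449); posterior variance σₙ² = σ₀²σ²/(σ² + n·σ₀²) = 15.0544·15.4449/90.7169 = 2.563069.
Predictive variance for one new observation = σₙ² + σ² = 15.0544·15.4449/90.7169 + 15.4449 = σ²·(σ₀² + 90.7169)/90.7169 = 15.4449·105.7713/90.7169 = 18.007969; SD = √(15.4449·105.7713/90.7169) = 4.2436.

4.2436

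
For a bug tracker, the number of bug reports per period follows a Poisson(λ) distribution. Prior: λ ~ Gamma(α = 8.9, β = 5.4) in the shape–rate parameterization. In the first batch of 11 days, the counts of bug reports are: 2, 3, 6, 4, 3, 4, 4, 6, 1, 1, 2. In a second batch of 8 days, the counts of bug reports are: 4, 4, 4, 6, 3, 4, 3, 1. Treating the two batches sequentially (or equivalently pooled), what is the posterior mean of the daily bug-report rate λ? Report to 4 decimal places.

3.0287

With a Gamma(shape α, rate β) prior, the Poisson likelihood is conjugate: the posterior is Gamma(α + ΣXᵢ, β + n).
Batch 1: sum of counts S = 36 over n = 11 days.
After batch 1: Gamma(α+S, β+n) = Gamma(8.9+36, 5.4+11) = Gamma(44.9, 16.4).
Batch 2: sum of counts S = 29 over n = 8 days.
After batch 2: Gamma(α+S, β+n) = Gamma(44.9+29, 16.4+8) = Gamma(73.9, 24.4).
Posterior mean = α/β = 73.9/24.4 = 3.0287.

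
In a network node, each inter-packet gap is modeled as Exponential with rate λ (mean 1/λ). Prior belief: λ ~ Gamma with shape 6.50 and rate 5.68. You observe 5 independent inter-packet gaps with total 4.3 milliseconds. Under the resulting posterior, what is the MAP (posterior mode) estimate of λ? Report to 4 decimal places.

With a Gamma(shape α, rate β) prior on the exponential rate λ, the posterior after n observations with total T = Σxᵢ is Gamma(α+n, β+T).
Posterior: Gamma(6.50+5, 5.68+4.3) = Gamma(11.50, 9.98).
Mode = (α−1)/β = 1.0521.

1.0521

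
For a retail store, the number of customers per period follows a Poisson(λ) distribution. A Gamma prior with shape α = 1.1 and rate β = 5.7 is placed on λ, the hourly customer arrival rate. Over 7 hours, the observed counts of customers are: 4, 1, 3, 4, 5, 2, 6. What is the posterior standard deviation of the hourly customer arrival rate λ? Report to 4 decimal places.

0.4023

With a Gamma(shape α, rate β) prior, the Poisson likelihood is conjugate: the posterior is Gamma(α + ΣXᵢ, β + n).
Sum of counts S = 25 over n = 7 hours.
Posterior: Gamma(α+S, β+n) = Gamma(1.1+25, 5.7+7) = Gamma(26.1, 12.7).
SD = √α/β = √26.1/12.7 = 0.4023.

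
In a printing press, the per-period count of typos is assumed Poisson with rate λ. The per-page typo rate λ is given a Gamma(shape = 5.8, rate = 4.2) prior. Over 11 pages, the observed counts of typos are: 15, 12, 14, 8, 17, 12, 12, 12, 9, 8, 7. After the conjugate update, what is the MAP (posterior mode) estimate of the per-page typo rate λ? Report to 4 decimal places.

With a Gamma(shape α, rate β) prior, the Poisson likelihood is conjugate: the posterior is Gamma(α + ΣXᵢ, β + n).
Sum of counts S = 126 over n = 11 pages.
Posterior: Gamma(α+S, β+n) = Gamma(5.8+126, 4.2+11) = Gamma(131.8, 15.2).
Mode of Gamma(α,β) for α≥1 is (α−1)/β = 130.8/15.2 = 8.6053.

8.6053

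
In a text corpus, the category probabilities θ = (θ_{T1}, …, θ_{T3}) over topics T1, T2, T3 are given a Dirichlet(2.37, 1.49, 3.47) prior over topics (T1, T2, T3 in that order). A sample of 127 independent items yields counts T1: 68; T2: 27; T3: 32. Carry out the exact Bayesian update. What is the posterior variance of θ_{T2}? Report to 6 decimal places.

The Dirichlet prior is conjugate to the Multinomial likelihood: each posterior αⱼ = prior αⱼ + observed count nⱼ.
Posterior concentration: (70.37, 28.49, 35.47), total = 134.33.
Var[θ_j] = α_j(Σα−α_j)/((Σα)²(Σα+1)) = 28.49·105.84/(134.33²·135.33) = 0.001235.

0.001235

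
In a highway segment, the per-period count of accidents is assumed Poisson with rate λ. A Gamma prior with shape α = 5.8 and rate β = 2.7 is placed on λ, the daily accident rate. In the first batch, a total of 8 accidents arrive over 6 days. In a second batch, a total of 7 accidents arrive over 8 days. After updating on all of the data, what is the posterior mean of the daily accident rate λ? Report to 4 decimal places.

With a Gamma(shape α, rate β) prior, the Poisson likelihood is conjugate: the posterior is Gamma(α + ΣXᵢ, β + n).
After batch 1: Gamma(α+S, β+n) = Gamma(5.8+8, 2.7+6) = Gamma(13.8, 8.7).
After batch 2: Gamma(α+S, β+n) = Gamma(13.8+7, 8.7+8) = Gamma(20.8, 16.7).
Posterior mean = α/β = 20.8/16.7 = 1.2455.

1.2455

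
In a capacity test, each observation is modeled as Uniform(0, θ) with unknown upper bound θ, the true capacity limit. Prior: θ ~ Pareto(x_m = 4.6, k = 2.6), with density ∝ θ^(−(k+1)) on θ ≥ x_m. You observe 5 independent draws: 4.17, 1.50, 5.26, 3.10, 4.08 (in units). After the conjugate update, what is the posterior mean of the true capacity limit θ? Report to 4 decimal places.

A Pareto(scale x_m, shape k) prior on the upper bound θ of Uniform(0, θ) is conjugate: posterior is Pareto(max(x_m, max xᵢ), k + n).
Sample maximum = 5.26; prior scale x_m = 4.6 → posterior scale = max = 5.26.
Posterior shape = 2.6 + 5 = 7.6.
E[θ|data] = k·x_m/(k−1) = 7.6·5.26/6.6 = 6.0570.

6.0570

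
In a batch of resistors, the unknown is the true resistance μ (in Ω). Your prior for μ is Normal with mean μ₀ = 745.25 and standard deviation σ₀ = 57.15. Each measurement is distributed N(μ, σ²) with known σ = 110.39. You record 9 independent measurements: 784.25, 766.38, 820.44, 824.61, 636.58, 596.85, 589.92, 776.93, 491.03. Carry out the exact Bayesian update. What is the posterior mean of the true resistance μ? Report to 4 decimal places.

712.2393

For Normal data with known variance σ², a Normal(μ₀, σ₀²) prior on μ is conjugate. Posterior precision = 1/σ₀² + n/σ²; posterior mean is the precision-weighted average of μ₀ and x̄.
Σxᵢ = 784.25 + 766.38 + 820.44 + 824.61 + 636.58 + 596.85 + 589.92 + 776.93 + 491.03 = 6286.99, so n·x̄ = 6286.99.
σ₀² = 57.15² = 3266.1225, σ² = 110.39² = 12185.9521; σ² + n·σ₀² = 12185.9521 + 9·3266.1225 = 41581.0546.
Posterior mean = (μ₀/σ₀² + n·x̄/σ²)/(1/σ₀² + n/σ²) = (σ²·μ₀ + σ₀²·n·x̄)/(σ² + n·σ₀²) = (12185.9521·745.25 + 3266.1225·6286.99)/41581.0546 = 29615660.2988/41581.0546 = 712.2393.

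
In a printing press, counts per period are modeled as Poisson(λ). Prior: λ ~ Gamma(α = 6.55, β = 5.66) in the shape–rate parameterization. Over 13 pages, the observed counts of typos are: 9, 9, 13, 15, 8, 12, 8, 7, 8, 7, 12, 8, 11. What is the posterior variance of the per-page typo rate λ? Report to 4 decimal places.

0.3835

With a Gamma(shape α, rate β) prior, the Poisson likelihood is conjugate: the posterior is Gamma(α + ΣXᵢ, β + n).
Sum of counts S = 127 over n = 13 pages.
Posterior: Gamma(α+S, β+n) = Gamma(6.55+127, 5.66+13) = Gamma(133.55, 18.66).
Var = α/β² = 133.55/18.66² = 0.3835.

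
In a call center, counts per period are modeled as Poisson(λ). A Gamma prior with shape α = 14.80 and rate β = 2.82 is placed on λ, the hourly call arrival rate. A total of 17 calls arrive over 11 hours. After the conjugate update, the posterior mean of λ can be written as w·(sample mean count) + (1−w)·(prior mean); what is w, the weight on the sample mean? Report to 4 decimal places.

0.7959

With a Gamma(shape α, rate β) prior, the Poisson likelihood is conjugate: the posterior is Gamma(α + ΣXᵢ, β + n).
Posterior mean = (α₀+S)/(β₀+n) = [n/(β₀+n)]·(S/n) + [β₀/(β₀+n)]·(α₀/β₀), so only n and β₀ enter the weight.
Weight on data w = n/(β₀+n) = 11/(2.82+11) = 11/13.82 = 0.7959.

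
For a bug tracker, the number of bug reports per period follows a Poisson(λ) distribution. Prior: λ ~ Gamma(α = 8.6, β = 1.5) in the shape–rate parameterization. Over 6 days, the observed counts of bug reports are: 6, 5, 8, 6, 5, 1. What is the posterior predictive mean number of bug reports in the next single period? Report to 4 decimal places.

With a Gamma(shape α, rate β) prior, the Poisson likelihood is conjugate: the posterior is Gamma(α + ΣXᵢ, β + n).
Sum of counts S = 31 over n = 6 days.
Posterior: Gamma(α+S, β+n) = Gamma(8.6+31, 1.5+6) = Gamma(39.6, 7.5).
The predictive distribution for one future period is NegBinom with mean α/β = 5.2800.

5.2800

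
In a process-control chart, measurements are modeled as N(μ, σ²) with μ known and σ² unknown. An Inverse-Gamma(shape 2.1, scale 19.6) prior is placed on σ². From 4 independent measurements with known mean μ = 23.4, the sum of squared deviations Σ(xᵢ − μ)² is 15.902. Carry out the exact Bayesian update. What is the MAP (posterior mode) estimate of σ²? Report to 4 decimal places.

With known mean μ and an Inverse-Gamma(α, β) prior on σ², the Normal likelihood is conjugate: posterior is Inv-Gamma(α + n/2, β + Σ(xᵢ−μ)²/2).
Posterior: Inv-Gamma(2.1 + 4/2, 19.6 + 15.902/2) = Inv-Gamma(4.10, 27.5510).
Mode = β/(α+1) = 27.5510/5.10 = 5.4022.

5.4022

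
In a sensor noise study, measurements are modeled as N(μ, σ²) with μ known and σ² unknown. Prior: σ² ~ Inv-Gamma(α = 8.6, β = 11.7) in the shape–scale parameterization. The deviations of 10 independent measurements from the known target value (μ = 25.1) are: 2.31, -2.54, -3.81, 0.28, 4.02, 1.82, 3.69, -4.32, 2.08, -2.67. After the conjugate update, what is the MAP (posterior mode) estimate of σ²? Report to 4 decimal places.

With known mean μ and an Inverse-Gamma(α, β) prior on σ², the Normal likelihood is conjugate: posterior is Inv-Gamma(α + n/2, β + Σ(xᵢ−μ)²/2).
Σ(xᵢ−μ)² = (2.31)² + (-2.54)² + (-3.81)² + (0.28)² + (4.02)² + (1.82)² + (3.69)² + (-4.32)² + (2.08)² + (-2.67)² = 89.5888.
Posterior: Inv-Gamma(8.6 + 10/2, 11.7 + 89.5888/2) = Inv-Gamma(13.60, 56.49440).
Mode = β/(α+1) = 56.49440/14.60 = 3.8695.

3.8695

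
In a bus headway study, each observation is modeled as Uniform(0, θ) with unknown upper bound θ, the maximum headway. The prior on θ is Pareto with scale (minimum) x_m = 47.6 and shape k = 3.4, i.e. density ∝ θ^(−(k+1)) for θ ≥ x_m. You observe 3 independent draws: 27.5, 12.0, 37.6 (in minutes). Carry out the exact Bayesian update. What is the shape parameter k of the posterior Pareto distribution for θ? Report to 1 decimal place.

A Pareto(scale x_m, shape k) prior on the upper bound θ of Uniform(0, θ) is conjugate: posterior is Pareto(max(x_m, max xᵢ), k + n).
Sample maximum = 37.6; prior scale x_m = 47.6 → posterior scale = max = 47.6.
Posterior shape = 3.4 + 3 = 6.4.
Posterior shape k = 6.4.

6.4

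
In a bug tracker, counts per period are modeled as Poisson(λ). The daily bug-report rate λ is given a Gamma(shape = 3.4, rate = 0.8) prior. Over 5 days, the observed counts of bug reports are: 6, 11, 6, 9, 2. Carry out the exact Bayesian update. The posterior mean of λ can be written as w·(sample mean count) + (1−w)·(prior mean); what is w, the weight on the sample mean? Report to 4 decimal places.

With a Gamma(shape α, rate β) prior, the Poisson likelihood is conjugate: the posterior is Gamma(α + ΣXᵢ, β + n).
Posterior mean = (α₀+S)/(β₀+n) = [n/(β₀+n)]·(S/n) + [β₀/(β₀+n)]·(α₀/β₀), so only n and β₀ enter the weight.
Weight on data w = n/(β₀+n) = 5/(0.8+5) = 5/5.8 = 0.8621.

0.8621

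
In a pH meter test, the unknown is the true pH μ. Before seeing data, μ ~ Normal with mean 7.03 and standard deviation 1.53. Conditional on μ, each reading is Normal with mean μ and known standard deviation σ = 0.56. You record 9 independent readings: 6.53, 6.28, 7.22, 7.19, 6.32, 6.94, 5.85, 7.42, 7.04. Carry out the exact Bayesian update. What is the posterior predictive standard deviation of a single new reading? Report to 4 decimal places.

0.5899

For Normal data with known variance σ², a Normal(μ₀, σ₀²) prior on μ is conjugate. Posterior precision = 1/σ₀² + n/σ²; posterior mean is the precision-weighted average of μ₀ and x̄.
σ₀² = 1.53² = 2.3409, σ² = 0.56² = 0.3136; σ² + n·σ₀² = 0.3136 + 9·2.3409 = 21.3817.
Posterior precision = 1/σ₀² + n/σ² = 1/2.3409 + 9/0.3136 = (σ² + n·σ₀²)/(σ₀²σ²) = 21.3817/(2.3409·0.3136); posterior variance σₙ² = σ₀²σ²/(σ² + n·σ₀²) = 2.3409·0.3136/21.3817 = 0.034333.
Predictive variance for one new observation = σₙ² + σ² = 2.3409·0.3136/21.3817 + 0.3136 = σ²·(σ₀² + 21.3817)/21.3817 = 0.3136·23.7226/21.3817 = 0.347933; SD = √(0.3136·23.7226/21.3817) = 0.5899.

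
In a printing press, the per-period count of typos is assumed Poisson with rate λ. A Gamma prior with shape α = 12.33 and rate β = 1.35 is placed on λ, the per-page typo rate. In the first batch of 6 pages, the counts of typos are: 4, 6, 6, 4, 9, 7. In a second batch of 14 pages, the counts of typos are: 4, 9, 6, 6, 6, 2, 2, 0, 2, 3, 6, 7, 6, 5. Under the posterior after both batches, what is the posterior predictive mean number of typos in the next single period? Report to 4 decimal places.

With a Gamma(shape α, rate β) prior, the Poisson likelihood is conjugate: the posterior is Gamma(α + ΣXᵢ, β + n).
Batch 1: sum of counts S = 36 over n = 6 pages.
After batch 1: Gamma(α+S, β+n) = Gamma(12.33+36, 1.35+6) = Gamma(48.33, 7.35).
Batch 2: sum of counts S = 64 over n = 14 pages.
After batch 2: Gamma(α+S, β+n) = Gamma(48.33+64, 7.35+14) = Gamma(112.33, 21.35).
The predictive distribution for one future period is NegBinom with mean α/β = 5.2614.

5.2614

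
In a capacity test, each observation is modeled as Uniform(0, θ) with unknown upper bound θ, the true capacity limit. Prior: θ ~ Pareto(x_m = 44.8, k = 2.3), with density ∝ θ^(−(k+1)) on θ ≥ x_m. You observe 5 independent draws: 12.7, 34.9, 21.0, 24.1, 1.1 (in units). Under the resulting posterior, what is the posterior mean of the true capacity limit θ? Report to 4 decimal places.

51.9111

A Pareto(scale x_m, shape k) prior on the upper bound θ of Uniform(0, θ) is conjugate: posterior is Pareto(max(x_m, max xᵢ), k + n).
Sample maximum = 34.9; prior scale x_m = 44.8 → posterior scale = max = 44.8.
Posterior shape = 2.3 + 5 = 7.3.
E[θ|data] = k·x_m/(k−1) = 7.3·44.8/6.3 = 51.9111.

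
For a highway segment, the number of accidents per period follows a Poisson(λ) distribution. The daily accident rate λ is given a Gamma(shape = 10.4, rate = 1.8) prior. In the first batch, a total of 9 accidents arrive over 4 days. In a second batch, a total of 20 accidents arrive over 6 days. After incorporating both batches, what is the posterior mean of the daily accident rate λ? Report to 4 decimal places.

3.3390

With a Gamma(shape α, rate β) prior, the Poisson likelihood is conjugate: the posterior is Gamma(α + ΣXᵢ, β + n).
After batch 1: Gamma(α+S, β+n) = Gamma(10.4+9, 1.8+4) = Gamma(19.4, 5.8).
After batch 2: Gamma(α+S, β+n) = Gamma(19.4+20, 5.8+6) = Gamma(39.4, 11.8).
Posterior mean = α/β = 39.4/11.8 = 3.3390.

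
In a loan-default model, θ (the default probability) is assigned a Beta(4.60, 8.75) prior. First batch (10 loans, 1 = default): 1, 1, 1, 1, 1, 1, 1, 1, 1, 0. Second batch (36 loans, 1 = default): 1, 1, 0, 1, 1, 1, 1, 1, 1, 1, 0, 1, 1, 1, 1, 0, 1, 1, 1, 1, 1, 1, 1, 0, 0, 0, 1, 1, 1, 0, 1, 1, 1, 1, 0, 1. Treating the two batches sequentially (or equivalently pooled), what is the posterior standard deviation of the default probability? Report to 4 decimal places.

0.0589

The Beta prior is conjugate to a Binomial/Bernoulli likelihood; the update adds successes to α and failures to β.
After batch 1: Beta(4.60+9, 8.75+1) = Beta(13.60, 9.75).
After batch 2: Beta(13.60+28, 9.75+8) = Beta(41.60, 17.75).
Var = αβ/((α+β)²(α+β+1)) = 41.60·17.75/(59.35²·60.35) = 0.00347355; SD = √0.00347355 = 0.0589.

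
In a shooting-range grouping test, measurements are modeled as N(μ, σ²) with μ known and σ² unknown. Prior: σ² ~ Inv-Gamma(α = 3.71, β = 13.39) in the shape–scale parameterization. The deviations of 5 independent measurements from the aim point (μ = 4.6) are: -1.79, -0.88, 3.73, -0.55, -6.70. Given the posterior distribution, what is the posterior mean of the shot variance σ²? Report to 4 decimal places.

8.6242

With known mean μ and an Inverse-Gamma(α, β) prior on σ², the Normal likelihood is conjugate: posterior is Inv-Gamma(α + n/2, β + Σ(xᵢ−μ)²/2).
Σ(xᵢ−μ)² = (-1.79)² + (-0.88)² + (3.73)² + (-0.55)² + (-6.70)² = 63.0839.
Posterior: Inv-Gamma(3.71 + 5/2, 13.39 + 63.0839/2) = Inv-Gamma(6.21, 44.93195).
E[σ²|data] = β/(α−1) = 44.93195/5.21 = 8.6242.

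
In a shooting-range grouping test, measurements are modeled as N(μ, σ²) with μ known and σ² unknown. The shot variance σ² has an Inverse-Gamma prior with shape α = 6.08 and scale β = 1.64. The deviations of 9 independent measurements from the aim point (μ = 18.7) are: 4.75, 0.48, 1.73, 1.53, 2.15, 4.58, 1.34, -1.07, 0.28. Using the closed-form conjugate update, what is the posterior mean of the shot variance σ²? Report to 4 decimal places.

3.1328

With known mean μ and an Inverse-Gamma(α, β) prior on σ², the Normal likelihood is conjugate: posterior is Inv-Gamma(α + n/2, β + Σ(xᵢ−μ)²/2).
Σ(xᵢ−μ)² = (4.75)² + (0.48)² + (1.73)² + (1.53)² + (2.15)² + (4.58)² + (1.34)² + (-1.07)² + (0.28)² = 56.7445.
Posterior: Inv-Gamma(6.08 + 9/2, 1.64 + 56.7445/2) = Inv-Gamma(10.58, 30.01225).
E[σ²|data] = β/(α−1) = 30.01225/9.58 = 3.1328.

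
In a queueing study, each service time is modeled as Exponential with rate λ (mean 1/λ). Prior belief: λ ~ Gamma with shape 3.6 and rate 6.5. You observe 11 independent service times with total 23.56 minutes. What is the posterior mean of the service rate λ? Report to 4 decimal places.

0.4857

With a Gamma(shape α, rate β) prior on the exponential rate λ, the posterior after n observations with total T = Σxᵢ is Gamma(α+n, β+T).
Posterior: Gamma(3.6+11, 6.5+23.56) = Gamma(14.6, 30.06).
Posterior mean of λ = α/β = 14.6/30.06 = 0.4857.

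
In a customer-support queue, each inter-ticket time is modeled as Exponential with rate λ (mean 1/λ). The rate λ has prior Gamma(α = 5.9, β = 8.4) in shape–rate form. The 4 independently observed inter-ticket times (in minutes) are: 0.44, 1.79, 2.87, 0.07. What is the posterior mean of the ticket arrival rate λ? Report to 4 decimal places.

With a Gamma(shape α, rate β) prior on the exponential rate λ, the posterior after n observations with total T = Σxᵢ is Gamma(α+n, β+T).
Sum of observations T = 5.17 minutes; n = 4.
Posterior: Gamma(5.9+4, 8.4+5.17) = Gamma(9.9, 13.57).
Posterior mean of λ = α/β = 9.9/13.57 = 0.7296.

0.7296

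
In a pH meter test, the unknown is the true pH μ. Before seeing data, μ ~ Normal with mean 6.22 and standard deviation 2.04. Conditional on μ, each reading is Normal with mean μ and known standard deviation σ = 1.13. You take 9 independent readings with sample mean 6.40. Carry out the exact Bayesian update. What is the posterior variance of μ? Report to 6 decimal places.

For Normal data with known variance σ², a Normal(μ₀, σ₀²) prior on μ is conjugate. Posterior precision = 1/σ₀² + n/σ²; posterior mean is the precision-weighted average of μ₀ and x̄.
σ₀² = 2.04² = 4.1616, σ² = 1.13² = 1.2769; σ² + n·σ₀² = 1.2769 + 9·4.1616 = 38.7313.
Posterior precision = 1/σ₀² + n/σ² = 1/4.1616 + 9/1.2769 = (σ² + n·σ₀²)/(σ₀²σ²) = 38.7313/(4.1616·1.2769); posterior variance σₙ² = σ₀²σ²/(σ² + n·σ₀²) = 4.1616·1.2769/38.7313 = 0.137200.

0.137200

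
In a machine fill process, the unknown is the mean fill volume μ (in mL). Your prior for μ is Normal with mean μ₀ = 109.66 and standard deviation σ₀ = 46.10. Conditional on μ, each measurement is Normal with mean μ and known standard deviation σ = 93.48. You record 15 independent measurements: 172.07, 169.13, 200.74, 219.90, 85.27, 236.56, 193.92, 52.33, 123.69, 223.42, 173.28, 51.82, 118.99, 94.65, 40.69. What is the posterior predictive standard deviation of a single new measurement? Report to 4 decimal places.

95.8944

For Normal data with known variance σ², a Normal(μ₀, σ₀²) prior on μ is conjugate. Posterior precision = 1/σ₀² + n/σ²; posterior mean is the precision-weighted average of μ₀ and x̄.
σ₀² = 46.10² = 2125.21, σ² = 93.48² = 8738.5104; σ² + n·σ₀² = 8738.5104 + 15·2125.21 = 40616.6604.
Posterior precision = 1/σ₀² + n/σ² = 1/2125.21 + 15/8738.5104 = (σ² + n·σ₀²)/(σ₀²σ²) = 40616.6604/(2125.21·8738.5104); posterior variance σₙ² = σ₀²σ²/(σ² + n·σ₀²) = 2125.21·8738.5104/40616.6604 = 457.230346.
Predictive variance for one new observation = σₙ² + σ² = 2125.21·8738.5104/40616.6604 + 8738.5104 = σ²·(σ₀² + 40616.6604)/40616.6604 = 8738.5104·42741.8704/40616.6604 = 9195.740746; SD = √(8738.5104·42741.8704/40616.6604) = 95.8944.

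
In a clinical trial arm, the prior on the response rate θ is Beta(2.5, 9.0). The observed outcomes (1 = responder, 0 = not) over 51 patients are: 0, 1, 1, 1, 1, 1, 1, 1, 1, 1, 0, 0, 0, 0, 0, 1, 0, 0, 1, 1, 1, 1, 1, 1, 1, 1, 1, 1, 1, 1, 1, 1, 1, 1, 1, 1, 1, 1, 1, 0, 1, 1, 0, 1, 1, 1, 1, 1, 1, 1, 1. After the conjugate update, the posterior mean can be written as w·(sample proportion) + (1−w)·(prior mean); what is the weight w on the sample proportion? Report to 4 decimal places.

0.8160

The Beta prior is conjugate to a Binomial/Bernoulli likelihood; the update adds successes to α and failures to β.
Posterior mean = (α₀+k)/(α₀+β₀+n) = [n/(α₀+β₀+n)]·(k/n) + [(α₀+β₀)/(α₀+β₀+n)]·α₀/(α₀+β₀), so only n and the prior enter the weight.
The weight on the data is w = n/(α₀+β₀+n) = 51/(2.5+9.0+51) = 51/62.5 = 0.8160.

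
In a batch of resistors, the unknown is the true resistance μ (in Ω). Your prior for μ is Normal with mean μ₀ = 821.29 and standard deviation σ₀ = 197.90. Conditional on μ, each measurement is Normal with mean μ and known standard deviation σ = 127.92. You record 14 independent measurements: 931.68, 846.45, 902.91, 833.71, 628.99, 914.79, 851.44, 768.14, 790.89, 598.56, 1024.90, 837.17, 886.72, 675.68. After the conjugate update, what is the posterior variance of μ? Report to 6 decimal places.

For Normal data with known variance σ², a Normal(μ₀, σ₀²) prior on μ is conjugate. Posterior precision = 1/σ₀² + n/σ²; posterior mean is the precision-weighted average of μ₀ and x̄.
σ₀² = 197.90² = 39164.41, σ² = 127.92² = 16363.5264; σ² + n·σ₀² = 16363.5264 + 14·39164.41 = 564665.2664.
Posterior precision = 1/σ₀² + n/σ² = 1/39164.41 + 14/16363.5264 = (σ² + n·σ₀²)/(σ₀²σ²) = 564665.2664/(39164.41·16363.5264); posterior variance σₙ² = σ₀²σ²/(σ² + n·σ₀²) = 39164.41·16363.5264/564665.2664 = 1134.951794.

1134.951794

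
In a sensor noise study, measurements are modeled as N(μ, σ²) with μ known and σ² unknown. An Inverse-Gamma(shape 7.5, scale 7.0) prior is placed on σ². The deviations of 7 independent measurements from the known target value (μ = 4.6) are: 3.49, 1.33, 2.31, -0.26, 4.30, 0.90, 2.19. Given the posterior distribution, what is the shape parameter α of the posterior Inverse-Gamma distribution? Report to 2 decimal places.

With known mean μ and an Inverse-Gamma(α, β) prior on σ², the Normal likelihood is conjugate: posterior is Inv-Gamma(α + n/2, β + Σ(xᵢ−μ)²/2).
Σ(xᵢ−μ)² = (3.49)² + (1.33)² + (2.31)² + (-0.26)² + (4.30)² + (0.90)² + (2.19)² = 43.4488.
Posterior: Inv-Gamma(7.5 + 7/2, 7.0 + 43.4488/2) = Inv-Gamma(11.00, 28.72440).
Posterior α = 11.00.

11.00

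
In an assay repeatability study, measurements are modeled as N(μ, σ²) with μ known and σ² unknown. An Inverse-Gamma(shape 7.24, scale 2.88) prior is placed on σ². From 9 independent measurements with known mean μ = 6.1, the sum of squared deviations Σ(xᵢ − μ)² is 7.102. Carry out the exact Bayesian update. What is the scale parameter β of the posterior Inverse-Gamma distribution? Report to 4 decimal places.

With known mean μ and an Inverse-Gamma(α, β) prior on σ², the Normal likelihood is conjugate: posterior is Inv-Gamma(α + n/2, β + Σ(xᵢ−μ)²/2).
Posterior: Inv-Gamma(7.24 + 9/2, 2.88 + 7.102/2) = Inv-Gamma(11.74, 6.4310).
Posterior β = 6.4310.

6.4310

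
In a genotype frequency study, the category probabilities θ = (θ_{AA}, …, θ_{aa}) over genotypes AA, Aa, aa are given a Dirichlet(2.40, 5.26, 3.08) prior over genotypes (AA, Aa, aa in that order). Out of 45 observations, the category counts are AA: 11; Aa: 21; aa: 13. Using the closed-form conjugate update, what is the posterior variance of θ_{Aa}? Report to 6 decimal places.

0.004391

The Dirichlet prior is conjugate to the Multinomial likelihood: each posterior αⱼ = prior αⱼ + observed count nⱼ.
Posterior concentration: (13.40, 26.26, 16.08), total = 55.74.
Var[θ_j] = α_j(Σα−α_j)/((Σα)²(Σα+1)) = 26.26·29.48/(55.74²·56.74) = 0.004391.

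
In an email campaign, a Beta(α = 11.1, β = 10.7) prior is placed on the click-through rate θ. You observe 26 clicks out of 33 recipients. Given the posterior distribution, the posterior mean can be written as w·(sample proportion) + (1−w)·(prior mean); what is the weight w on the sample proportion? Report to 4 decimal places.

The Beta prior is conjugate to a Binomial/Bernoulli likelihood; the update adds successes to α and failures to β.
Posterior mean = (α₀+k)/(α₀+β₀+n) = [n/(α₀+β₀+n)]·(k/n) + [(α₀+β₀)/(α₀+β₀+n)]·α₀/(α₀+β₀), so only n and the prior enter the weight.
The weight on the data is w = n/(α₀+β₀+n) = 33/(11.1+10.7+33) = 33/54.8 = 0.6022.

0.6022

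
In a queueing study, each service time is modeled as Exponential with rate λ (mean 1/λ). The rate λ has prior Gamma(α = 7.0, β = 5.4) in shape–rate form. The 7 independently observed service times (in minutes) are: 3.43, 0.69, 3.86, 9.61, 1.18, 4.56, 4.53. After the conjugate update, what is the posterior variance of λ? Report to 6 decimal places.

With a Gamma(shape α, rate β) prior on the exponential rate λ, the posterior after n observations with total T = Σxᵢ is Gamma(α+n, β+T).
Sum of observations T = 27.86 minutes; n = 7.
Posterior: Gamma(7.0+7, 5.4+27.86) = Gamma(14.0, 33.26).
Var = α/β² = 0.012656.

0.012656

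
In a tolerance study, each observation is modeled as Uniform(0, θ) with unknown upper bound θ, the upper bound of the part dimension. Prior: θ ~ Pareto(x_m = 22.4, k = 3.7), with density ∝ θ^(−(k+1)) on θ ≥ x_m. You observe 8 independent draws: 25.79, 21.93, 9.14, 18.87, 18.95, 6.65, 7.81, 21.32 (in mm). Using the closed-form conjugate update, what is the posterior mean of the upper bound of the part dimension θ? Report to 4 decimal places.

A Pareto(scale x_m, shape k) prior on the upper bound θ of Uniform(0, θ) is conjugate: posterior is Pareto(max(x_m, max xᵢ), k + n).
Sample maximum = 25.79; prior scale x_m = 22.4 → posterior scale = max = 25.79.
Posterior shape = 3.7 + 8 = 11.7.
E[θ|data] = k·x_m/(k−1) = 11.7·25.79/10.7 = 28.2003.

28.2003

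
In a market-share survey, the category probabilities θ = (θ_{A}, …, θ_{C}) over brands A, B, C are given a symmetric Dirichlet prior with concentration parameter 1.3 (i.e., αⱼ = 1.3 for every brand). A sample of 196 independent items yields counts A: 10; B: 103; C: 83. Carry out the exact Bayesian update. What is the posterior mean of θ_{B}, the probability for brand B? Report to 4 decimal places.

0.5218

The Dirichlet prior is conjugate to the Multinomial likelihood: each posterior αⱼ = prior αⱼ + observed count nⱼ.
Posterior concentration: (11.3, 104.3, 84.3), total = 199.9.
E[θ_{B}|data] = α_{B}/Σα = 104.3/199.9 = 0.5218.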